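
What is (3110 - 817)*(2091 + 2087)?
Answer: 9580154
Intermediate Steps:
(3110 - 817)*(2091 + 2087) = 2293*4178 = 9580154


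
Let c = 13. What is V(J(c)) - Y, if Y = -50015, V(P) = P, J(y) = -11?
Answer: 50004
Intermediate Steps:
V(J(c)) - Y = -11 - 1*(-50015) = -11 + 50015 = 50004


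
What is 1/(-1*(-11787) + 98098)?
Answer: 1/109885 ≈ 9.1004e-6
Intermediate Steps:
1/(-1*(-11787) + 98098) = 1/(11787 + 98098) = 1/109885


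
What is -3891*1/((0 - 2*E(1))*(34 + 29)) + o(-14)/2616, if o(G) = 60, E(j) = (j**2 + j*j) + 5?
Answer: 71054/16023 ≈ 4.4345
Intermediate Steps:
E(j) = 5 + 2*j**2 (E(j) = (j**2 + j**2) + 5 = 2*j**2 + 5 = 5 + 2*j**2)
-3891*1/((0 - 2*E(1))*(34 + 29)) + o(-14)/2616 = -3891*1/((0 - 2*(5 + 2*1**2))*(34 + 29)) + 60/2616 = -3891*1/(63*(0 - 2*(5 + 2*1))) + 60*(1/2616) = -3891*1/(63*(0 - 2*(5 + 2))) + 5/218 = -3891*1/(63*(0 - 2*7)) + 5/218 = -3891*1/(63*(0 - 14)) + 5/218 = -3891/(63*(-14)) + 5/218 = -3891/(-882) + 5/218 = -3891*(-1/882) + 5/218 = 1297/294 + 5/218 = 71054/16023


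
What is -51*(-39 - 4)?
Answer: 2193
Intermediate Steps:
-51*(-39 - 4) = -51*(-43) = 2193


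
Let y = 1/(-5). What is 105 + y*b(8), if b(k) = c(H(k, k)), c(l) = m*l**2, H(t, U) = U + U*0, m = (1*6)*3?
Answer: -627/5 ≈ -125.40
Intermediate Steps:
m = 18 (m = 6*3 = 18)
H(t, U) = U (H(t, U) = U + 0 = U)
c(l) = 18*l**2
b(k) = 18*k**2
y = -1/5 (y = 1*(-1/5) = -1/5 ≈ -0.20000)
105 + y*b(8) = 105 - 18*8**2/5 = 105 - 18*64/5 = 105 - 1/5*1152 = 105 - 1152/5 = -627/5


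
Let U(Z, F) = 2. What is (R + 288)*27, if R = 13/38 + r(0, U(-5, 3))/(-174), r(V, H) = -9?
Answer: 4290435/551 ≈ 7786.6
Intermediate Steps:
R = 217/551 (R = 13/38 - 9/(-174) = 13*(1/38) - 9*(-1/174) = 13/38 + 3/58 = 217/551 ≈ 0.39383)
(R + 288)*27 = (217/551 + 288)*27 = (158905/551)*27 = 4290435/551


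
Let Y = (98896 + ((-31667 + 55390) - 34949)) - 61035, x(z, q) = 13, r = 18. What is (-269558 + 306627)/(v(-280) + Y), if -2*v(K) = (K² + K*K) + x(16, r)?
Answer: -74138/103543 ≈ -0.71601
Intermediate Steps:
Y = 26635 (Y = (98896 + (23723 - 34949)) - 61035 = (98896 - 11226) - 61035 = 87670 - 61035 = 26635)
v(K) = -13/2 - K² (v(K) = -((K² + K*K) + 13)/2 = -((K² + K²) + 13)/2 = -(2*K² + 13)/2 = -(13 + 2*K²)/2 = -13/2 - K²)
(-269558 + 306627)/(v(-280) + Y) = (-269558 + 306627)/((-13/2 - 1*(-280)²) + 26635) = 37069/((-13/2 - 1*78400) + 26635) = 37069/((-13/2 - 78400) + 26635) = 37069/(-156813/2 + 26635) = 37069/(-103543/2) = 37069*(-2/103543) = -74138/103543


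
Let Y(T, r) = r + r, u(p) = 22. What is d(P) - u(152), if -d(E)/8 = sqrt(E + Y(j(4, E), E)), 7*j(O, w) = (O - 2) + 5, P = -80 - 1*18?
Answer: -22 - 56*I*sqrt(6) ≈ -22.0 - 137.17*I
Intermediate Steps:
P = -98 (P = -80 - 18 = -98)
j(O, w) = 3/7 + O/7 (j(O, w) = ((O - 2) + 5)/7 = ((-2 + O) + 5)/7 = (3 + O)/7 = 3/7 + O/7)
Y(T, r) = 2*r
d(E) = -8*sqrt(3)*sqrt(E) (d(E) = -8*sqrt(E + 2*E) = -8*sqrt(3)*sqrt(E))
d(P) - u(152) = -8*sqrt(3)*sqrt(-98) - 1*22 = -8*sqrt(3)*7*I*sqrt(2) - 22 = -56*I*sqrt(6) - 22 = -22 - 56*I*sqrt(6)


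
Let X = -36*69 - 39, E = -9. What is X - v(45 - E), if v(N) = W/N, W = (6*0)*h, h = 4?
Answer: -2523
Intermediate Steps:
W = 0 (W = (6*0)*4 = 0*4 = 0)
X = -2523 (X = -2484 - 39 = -2523)
v(N) = 0 (v(N) = 0/N = 0)
X - v(45 - E) = -2523 - 1*0 = -2523 + 0 = -2523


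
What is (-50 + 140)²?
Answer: 8100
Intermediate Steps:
(-50 + 140)² = 90² = 8100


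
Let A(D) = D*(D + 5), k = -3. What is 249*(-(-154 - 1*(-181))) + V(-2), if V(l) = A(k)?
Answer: -6729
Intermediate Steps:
A(D) = D*(5 + D)
V(l) = -6 (V(l) = -3*(5 - 3) = -3*2 = -6)
249*(-(-154 - 1*(-181))) + V(-2) = 249*(-(-154 - 1*(-181))) - 6 = 249*(-(-154 + 181)) - 6 = 249*(-1*27) - 6 = 249*(-27) - 6 = -6723 - 6 = -6729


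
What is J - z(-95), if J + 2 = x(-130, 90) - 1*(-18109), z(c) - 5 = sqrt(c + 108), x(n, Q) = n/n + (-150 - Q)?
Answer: 17863 - sqrt(13) ≈ 17859.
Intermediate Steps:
x(n, Q) = -149 - Q (x(n, Q) = 1 + (-150 - Q) = -149 - Q)
z(c) = 5 + sqrt(108 + c) (z(c) = 5 + sqrt(c + 108) = 5 + sqrt(108 + c))
J = 17868 (J = -2 + ((-149 - 1*90) - 1*(-18109)) = -2 + ((-149 - 90) + 18109) = -2 + (-239 + 18109) = -2 + 17870 = 17868)
J - z(-95) = 17868 - (5 + sqrt(108 - 95)) = 17868 - (5 + sqrt(13)) = 17868 + (-5 - sqrt(13)) = 17863 - sqrt(13)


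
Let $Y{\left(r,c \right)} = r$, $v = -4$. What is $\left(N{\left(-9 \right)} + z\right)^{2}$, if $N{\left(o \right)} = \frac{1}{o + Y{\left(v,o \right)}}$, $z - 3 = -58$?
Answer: $\frac{512656}{169} \approx 3033.5$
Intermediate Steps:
$z = -55$ ($z = 3 - 58 = -55$)
$N{\left(o \right)} = \frac{1}{-4 + o}$ ($N{\left(o \right)} = \frac{1}{o - 4} = \frac{1}{-4 + o}$)
$\left(N{\left(-9 \right)} + z\right)^{2} = \left(\frac{1}{-4 - 9} - 55\right)^{2} = \left(\frac{1}{-13} - 55\right)^{2} = \left(- \frac{1}{13} - 55\right)^{2} = \left(- \frac{716}{13}\right)^{2} = \frac{512656}{169}$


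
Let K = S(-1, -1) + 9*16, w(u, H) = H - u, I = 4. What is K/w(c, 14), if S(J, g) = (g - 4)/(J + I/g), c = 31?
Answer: -145/17 ≈ -8.5294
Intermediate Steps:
S(J, g) = (-4 + g)/(J + 4/g) (S(J, g) = (g - 4)/(J + 4/g) = (-4 + g)/(J + 4/g))
K = 145 (K = -(-4 - 1)/(4 - 1*(-1)) + 9*16 = -1*(-5)/(4 + 1) + 144 = -1*(-5)/5 + 144 = -1*⅕*(-5) + 144 = 1 + 144 = 145)
K/w(c, 14) = 145/(14 - 1*31) = 145/(14 - 31) = 145/(-17) = 145*(-1/17) = -145/17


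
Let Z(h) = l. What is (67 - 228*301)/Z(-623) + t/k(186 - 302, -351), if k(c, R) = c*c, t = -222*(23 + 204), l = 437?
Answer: -472289497/2940136 ≈ -160.64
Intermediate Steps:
t = -50394 (t = -222*227 = -50394)
Z(h) = 437
k(c, R) = c**2
(67 - 228*301)/Z(-623) + t/k(186 - 302, -351) = (67 - 228*301)/437 - 50394/(186 - 302)**2 = (67 - 68628)*(1/437) - 50394/((-116)**2) = -68561*1/437 - 50394/13456 = -68561/437 - 50394*1/13456 = -68561/437 - 25197/6728 = -472289497/2940136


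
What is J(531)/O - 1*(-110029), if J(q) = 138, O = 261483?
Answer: 9590237715/87161 ≈ 1.1003e+5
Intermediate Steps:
J(531)/O - 1*(-110029) = 138/261483 - 1*(-110029) = 138*(1/261483) + 110029 = 46/87161 + 110029 = 9590237715/87161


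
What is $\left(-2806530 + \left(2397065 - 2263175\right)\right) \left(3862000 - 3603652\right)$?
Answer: $-690471198720$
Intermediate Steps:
$\left(-2806530 + \left(2397065 - 2263175\right)\right) \left(3862000 - 3603652\right) = \left(-2806530 + 133890\right) 258348 = \left(-2672640\right) 258348 = -690471198720$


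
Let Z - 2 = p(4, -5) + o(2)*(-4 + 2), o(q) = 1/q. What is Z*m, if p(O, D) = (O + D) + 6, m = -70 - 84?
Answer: -924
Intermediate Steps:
o(q) = 1/q
m = -154
p(O, D) = 6 + D + O (p(O, D) = (D + O) + 6 = 6 + D + O)
Z = 6 (Z = 2 + ((6 - 5 + 4) + (-4 + 2)/2) = 2 + (5 + (½)*(-2)) = 2 + (5 - 1) = 2 + 4 = 6)
Z*m = 6*(-154) = -924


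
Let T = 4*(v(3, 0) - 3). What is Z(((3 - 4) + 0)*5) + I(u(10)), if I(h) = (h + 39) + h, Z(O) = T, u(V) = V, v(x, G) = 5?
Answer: 67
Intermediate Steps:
T = 8 (T = 4*(5 - 3) = 4*2 = 8)
Z(O) = 8
I(h) = 39 + 2*h (I(h) = (39 + h) + h = 39 + 2*h)
Z(((3 - 4) + 0)*5) + I(u(10)) = 8 + (39 + 2*10) = 8 + (39 + 20) = 8 + 59 = 67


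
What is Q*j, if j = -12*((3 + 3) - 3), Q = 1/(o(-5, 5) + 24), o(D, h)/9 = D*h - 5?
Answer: 6/41 ≈ 0.14634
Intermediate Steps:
o(D, h) = -45 + 9*D*h (o(D, h) = 9*(D*h - 5) = 9*(-5 + D*h) = -45 + 9*D*h)
Q = -1/246 (Q = 1/((-45 + 9*(-5)*5) + 24) = 1/((-45 - 225) + 24) = 1/(-270 + 24) = 1/(-246) = -1/246 ≈ -0.0040650)
j = -36 (j = -12*(6 - 3) = -12*3 = -36)
Q*j = -1/246*(-36) = 6/41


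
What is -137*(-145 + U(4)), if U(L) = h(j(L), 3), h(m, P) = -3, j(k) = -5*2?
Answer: 20276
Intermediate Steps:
j(k) = -10
U(L) = -3
-137*(-145 + U(4)) = -137*(-145 - 3) = -137*(-148) = 20276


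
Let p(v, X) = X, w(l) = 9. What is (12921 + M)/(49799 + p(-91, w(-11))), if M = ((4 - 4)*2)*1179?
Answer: 12921/49808 ≈ 0.25942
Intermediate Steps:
M = 0 (M = (0*2)*1179 = 0*1179 = 0)
(12921 + M)/(49799 + p(-91, w(-11))) = (12921 + 0)/(49799 + 9) = 12921/49808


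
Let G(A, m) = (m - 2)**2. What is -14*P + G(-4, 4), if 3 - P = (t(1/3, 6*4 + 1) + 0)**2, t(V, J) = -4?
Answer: 186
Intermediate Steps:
G(A, m) = (-2 + m)**2
P = -13 (P = 3 - (-4 + 0)**2 = 3 - 1*(-4)**2 = 3 - 1*16 = 3 - 16 = -13)
-14*P + G(-4, 4) = -14*(-13) + (-2 + 4)**2 = 182 + 2**2 = 182 + 4 = 186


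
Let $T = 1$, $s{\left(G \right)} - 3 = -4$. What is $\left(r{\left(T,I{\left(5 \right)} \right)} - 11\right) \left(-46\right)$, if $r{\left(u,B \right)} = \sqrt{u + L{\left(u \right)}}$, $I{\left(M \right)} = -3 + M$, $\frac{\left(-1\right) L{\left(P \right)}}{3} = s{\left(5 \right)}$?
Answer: $414$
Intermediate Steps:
$s{\left(G \right)} = -1$ ($s{\left(G \right)} = 3 - 4 = -1$)
$L{\left(P \right)} = 3$ ($L{\left(P \right)} = \left(-3\right) \left(-1\right) = 3$)
$r{\left(u,B \right)} = \sqrt{3 + u}$ ($r{\left(u,B \right)} = \sqrt{u + 3} = \sqrt{3 + u}$)
$\left(r{\left(T,I{\left(5 \right)} \right)} - 11\right) \left(-46\right) = \left(\sqrt{3 + 1} - 11\right) \left(-46\right) = \left(\sqrt{4} - 11\right) \left(-46\right) = \left(2 - 11\right) \left(-46\right) = \left(-9\right) \left(-46\right) = 414$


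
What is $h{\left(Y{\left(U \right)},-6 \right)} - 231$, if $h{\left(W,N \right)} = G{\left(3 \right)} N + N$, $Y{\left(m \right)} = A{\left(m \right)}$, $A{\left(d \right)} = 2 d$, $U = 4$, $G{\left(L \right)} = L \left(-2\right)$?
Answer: $-201$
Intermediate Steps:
$G{\left(L \right)} = - 2 L$
$Y{\left(m \right)} = 2 m$
$h{\left(W,N \right)} = - 5 N$ ($h{\left(W,N \right)} = \left(-2\right) 3 N + N = - 6 N + N = - 5 N$)
$h{\left(Y{\left(U \right)},-6 \right)} - 231 = \left(-5\right) \left(-6\right) - 231 = 30 - 231 = -201$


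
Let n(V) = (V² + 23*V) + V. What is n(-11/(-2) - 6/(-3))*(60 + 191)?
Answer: 237195/4 ≈ 59299.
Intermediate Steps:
n(V) = V² + 24*V
n(-11/(-2) - 6/(-3))*(60 + 191) = ((-11/(-2) - 6/(-3))*(24 + (-11/(-2) - 6/(-3))))*(60 + 191) = ((-11*(-½) - 6*(-⅓))*(24 + (-11*(-½) - 6*(-⅓))))*251 = ((11/2 + 2)*(24 + (11/2 + 2)))*251 = (15*(24 + 15/2)/2)*251 = ((15/2)*(63/2))*251 = (945/4)*251 = 237195/4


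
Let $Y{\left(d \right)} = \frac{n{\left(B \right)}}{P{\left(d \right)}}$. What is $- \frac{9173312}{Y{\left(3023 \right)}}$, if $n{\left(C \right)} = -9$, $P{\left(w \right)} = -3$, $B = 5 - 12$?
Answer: $- \frac{9173312}{3} \approx -3.0578 \cdot 10^{6}$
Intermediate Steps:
$B = -7$
$Y{\left(d \right)} = 3$ ($Y{\left(d \right)} = - \frac{9}{-3} = \left(-9\right) \left(- \frac{1}{3}\right) = 3$)
$- \frac{9173312}{Y{\left(3023 \right)}} = - \frac{9173312}{3}$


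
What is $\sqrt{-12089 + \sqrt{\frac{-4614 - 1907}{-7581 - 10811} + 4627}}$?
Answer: $\frac{\sqrt{-2112238436 + 209 \sqrt{3234039590}}}{418} \approx 109.64 i$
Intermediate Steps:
$\sqrt{-12089 + \sqrt{\frac{-4614 - 1907}{-7581 - 10811} + 4627}} = \sqrt{-12089 + \sqrt{- \frac{6521}{-18392} + 4627}} = \sqrt{-12089 + \sqrt{\left(-6521\right) \left(- \frac{1}{18392}\right) + 4627}} = \sqrt{-12089 + \sqrt{\frac{6521}{18392} + 4627}} = \sqrt{-12089 + \sqrt{\frac{85106305}{18392}}} = \sqrt{-12089 + \frac{\sqrt{3234039590}}{836}}$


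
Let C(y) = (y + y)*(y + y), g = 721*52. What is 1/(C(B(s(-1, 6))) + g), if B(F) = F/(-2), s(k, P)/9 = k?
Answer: 1/37573 ≈ 2.6615e-5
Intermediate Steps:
s(k, P) = 9*k
B(F) = -F/2 (B(F) = F*(-½) = -F/2)
g = 37492
C(y) = 4*y² (C(y) = (2*y)*(2*y) = 4*y²)
1/(C(B(s(-1, 6))) + g) = 1/(4*(-9*(-1)/2)² + 37492) = 1/(4*(-½*(-9))² + 37492) = 1/(4*(9/2)² + 37492) = 1/(4*(81/4) + 37492) = 1/(81 + 37492) = 1/37573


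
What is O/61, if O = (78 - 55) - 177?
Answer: -154/61 ≈ -2.5246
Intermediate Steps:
O = -154 (O = 23 - 177 = -154)
O/61 = -154/61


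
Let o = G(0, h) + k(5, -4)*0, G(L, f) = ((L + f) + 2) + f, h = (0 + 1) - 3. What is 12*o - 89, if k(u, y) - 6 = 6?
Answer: -113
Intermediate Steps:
h = -2 (h = 1 - 3 = -2)
k(u, y) = 12 (k(u, y) = 6 + 6 = 12)
G(L, f) = 2 + L + 2*f (G(L, f) = (2 + L + f) + f = 2 + L + 2*f)
o = -2 (o = (2 + 0 + 2*(-2)) + 12*0 = (2 + 0 - 4) + 0 = -2 + 0 = -2)
12*o - 89 = 12*(-2) - 89 = -24 - 89 = -113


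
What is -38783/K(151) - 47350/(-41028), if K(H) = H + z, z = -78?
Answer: -793866187/1497522 ≈ -530.12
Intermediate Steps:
K(H) = -78 + H (K(H) = H - 78 = -78 + H)
-38783/K(151) - 47350/(-41028) = -38783/(-78 + 151) - 47350/(-41028) = -38783/73 - 47350*(-1/41028) = -38783*1/73 + 23675/20514 = -38783/73 + 23675/20514 = -793866187/1497522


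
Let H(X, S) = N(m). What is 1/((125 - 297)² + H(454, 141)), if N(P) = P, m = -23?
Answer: 1/29561 ≈ 3.3828e-5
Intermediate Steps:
H(X, S) = -23
1/((125 - 297)² + H(454, 141)) = 1/((125 - 297)² - 23) = 1/((-172)² - 23) = 1/(29584 - 23) = 1/29561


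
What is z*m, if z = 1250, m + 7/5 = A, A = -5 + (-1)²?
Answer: -6750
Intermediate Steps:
A = -4 (A = -5 + 1 = -4)
m = -27/5 (m = -7/5 - 4 = -27/5 ≈ -5.4000)
z*m = 1250*(-27/5) = -6750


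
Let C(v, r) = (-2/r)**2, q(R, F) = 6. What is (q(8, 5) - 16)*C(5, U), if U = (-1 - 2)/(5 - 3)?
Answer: -160/9 ≈ -17.778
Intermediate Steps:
U = -3/2 ≈ -1.5000
C(v, r) = 4/r**2
(q(8, 5) - 16)*C(5, U) = (6 - 16)*(4/(-3/2)**2) = -40*4/9 = -10*16/9 = -160/9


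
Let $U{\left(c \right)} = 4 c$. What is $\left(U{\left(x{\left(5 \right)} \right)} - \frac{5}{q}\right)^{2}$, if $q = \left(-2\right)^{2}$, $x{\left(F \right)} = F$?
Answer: $\frac{5625}{16} \approx 351.56$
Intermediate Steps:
$q = 4$
$\left(U{\left(x{\left(5 \right)} \right)} - \frac{5}{q}\right)^{2} = \left(4 \cdot 5 - \frac{5}{4}\right)^{2} = \left(20 - \frac{5}{4}\right)^{2} = \left(\frac{75}{4}\right)^{2} = \frac{5625}{16}$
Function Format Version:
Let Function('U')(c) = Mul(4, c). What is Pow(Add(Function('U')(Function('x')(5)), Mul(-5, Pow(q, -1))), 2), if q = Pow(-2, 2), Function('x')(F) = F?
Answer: Rational(5625, 16) ≈ 351.56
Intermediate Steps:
q = 4
Pow(Add(Function('U')(Function('x')(5)), Mul(-5, Pow(q, -1))), 2) = Pow(Add(Mul(4, 5), Mul(-5, Pow(4, -1))), 2) = Pow(Add(20, Mul(-5, Rational(1, 4))), 2) = Pow(Add(20, Rational(-5, 4)), 2) = Pow(Rational(75, 4), 2) = Rational(5625, 16)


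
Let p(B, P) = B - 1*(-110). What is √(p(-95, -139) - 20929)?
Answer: I*√20914 ≈ 144.62*I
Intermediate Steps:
p(B, P) = 110 + B (p(B, P) = B + 110 = 110 + B)
√(p(-95, -139) - 20929) = √((110 - 95) - 20929) = √(15 - 20929) = √(-20914) = I*√20914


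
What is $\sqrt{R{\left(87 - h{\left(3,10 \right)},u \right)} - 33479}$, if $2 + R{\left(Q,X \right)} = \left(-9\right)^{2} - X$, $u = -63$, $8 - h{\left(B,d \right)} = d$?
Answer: $i \sqrt{33337} \approx 182.58 i$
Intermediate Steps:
$h{\left(B,d \right)} = 8 - d$
$R{\left(Q,X \right)} = 79 - X$ ($R{\left(Q,X \right)} = -2 - \left(-81 + X\right) = 79 - X$)
$\sqrt{R{\left(87 - h{\left(3,10 \right)},u \right)} - 33479} = \sqrt{\left(79 - -63\right) - 33479} = \sqrt{\left(79 + 63\right) - 33479} = \sqrt{142 - 33479} = \sqrt{-33337} = i \sqrt{33337}$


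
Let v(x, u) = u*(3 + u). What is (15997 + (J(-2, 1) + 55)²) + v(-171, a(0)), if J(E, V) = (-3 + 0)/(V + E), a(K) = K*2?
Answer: 19361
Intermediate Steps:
a(K) = 2*K
J(E, V) = -3/(E + V)
(15997 + (J(-2, 1) + 55)²) + v(-171, a(0)) = (15997 + (-3/(-2 + 1) + 55)²) + (2*0)*(3 + 2*0) = (15997 + (-3/(-1) + 55)²) + 0*(3 + 0) = (15997 + (-3*(-1) + 55)²) + 0*3 = (15997 + (3 + 55)²) + 0 = (15997 + 58²) + 0 = (15997 + 3364) + 0 = 19361 + 0 = 19361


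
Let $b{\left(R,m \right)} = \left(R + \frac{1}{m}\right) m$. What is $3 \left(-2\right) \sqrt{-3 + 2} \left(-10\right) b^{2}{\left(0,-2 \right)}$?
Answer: $60 i \approx 60.0 i$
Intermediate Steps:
$b{\left(R,m \right)} = m \left(R + \frac{1}{m}\right)$
$3 \left(-2\right) \sqrt{-3 + 2} \left(-10\right) b^{2}{\left(0,-2 \right)} = 3 \left(-2\right) \sqrt{-3 + 2} \left(-10\right) \left(1 + 0 \left(-2\right)\right)^{2} = - 6 \sqrt{-1} \left(-10\right) \left(1 + 0\right)^{2} = - 6 i \left(-10\right) 1^{2} = 60 i 1 = 60 i$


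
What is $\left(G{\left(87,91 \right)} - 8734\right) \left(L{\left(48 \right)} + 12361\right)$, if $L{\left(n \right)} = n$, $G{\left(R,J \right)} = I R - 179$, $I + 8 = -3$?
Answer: $-122476830$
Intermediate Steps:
$I = -11$ ($I = -8 - 3 = -11$)
$G{\left(R,J \right)} = -179 - 11 R$ ($G{\left(R,J \right)} = - 11 R - 179 = -179 - 11 R$)
$\left(G{\left(87,91 \right)} - 8734\right) \left(L{\left(48 \right)} + 12361\right) = \left(\left(-179 - 957\right) - 8734\right) \left(48 + 12361\right) = \left(\left(-179 - 957\right) - 8734\right) 12409 = \left(-1136 - 8734\right) 12409 = \left(-9870\right) 12409 = -122476830$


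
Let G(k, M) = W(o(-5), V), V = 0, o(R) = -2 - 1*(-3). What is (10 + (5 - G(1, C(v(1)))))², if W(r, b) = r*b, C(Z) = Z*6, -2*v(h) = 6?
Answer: 225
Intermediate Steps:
v(h) = -3 (v(h) = -½*6 = -3)
C(Z) = 6*Z
o(R) = 1 (o(R) = -2 + 3 = 1)
W(r, b) = b*r
G(k, M) = 0 (G(k, M) = 0*1 = 0)
(10 + (5 - G(1, C(v(1)))))² = (10 + (5 - 1*0))² = (10 + (5 + 0))² = (10 + 5)² = 15² = 225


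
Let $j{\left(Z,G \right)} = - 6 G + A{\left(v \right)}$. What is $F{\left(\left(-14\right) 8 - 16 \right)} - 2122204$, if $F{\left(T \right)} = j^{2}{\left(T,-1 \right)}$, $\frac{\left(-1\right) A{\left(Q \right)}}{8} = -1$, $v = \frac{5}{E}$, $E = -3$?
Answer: $-2122008$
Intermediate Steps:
$v = - \frac{5}{3}$ ($v = \frac{5}{-3} = 5 \left(- \frac{1}{3}\right) = - \frac{5}{3} \approx -1.6667$)
$A{\left(Q \right)} = 8$ ($A{\left(Q \right)} = \left(-8\right) \left(-1\right) = 8$)
$j{\left(Z,G \right)} = 8 - 6 G$ ($j{\left(Z,G \right)} = - 6 G + 8 = 8 - 6 G$)
$F{\left(T \right)} = 196$ ($F{\left(T \right)} = \left(8 - -6\right)^{2} = \left(8 + 6\right)^{2} = 14^{2} = 196$)
$F{\left(\left(-14\right) 8 - 16 \right)} - 2122204 = 196 - 2122204 = -2122008$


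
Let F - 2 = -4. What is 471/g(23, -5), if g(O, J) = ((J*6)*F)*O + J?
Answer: 471/1375 ≈ 0.34255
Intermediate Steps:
F = -2 (F = 2 - 4 = -2)
g(O, J) = J - 12*J*O (g(O, J) = ((J*6)*(-2))*O + J = ((6*J)*(-2))*O + J = (-12*J)*O + J = -12*J*O + J = J - 12*J*O)
471/g(23, -5) = 471/((-5*(1 - 12*23))) = 471/((-5*(1 - 276))) = 471/((-5*(-275))) = 471/1375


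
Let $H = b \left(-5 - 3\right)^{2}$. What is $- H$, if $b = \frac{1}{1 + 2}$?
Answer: $- \frac{64}{3} \approx -21.333$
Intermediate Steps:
$b = \frac{1}{3} \approx 0.33333$
$H = \frac{64}{3}$ ($H = \frac{\left(-5 - 3\right)^{2}}{3} = \frac{\left(-8\right)^{2}}{3} = \frac{1}{3} \cdot 64 = \frac{64}{3} \approx 21.333$)
$- H = \left(-1\right) \frac{64}{3} = - \frac{64}{3}$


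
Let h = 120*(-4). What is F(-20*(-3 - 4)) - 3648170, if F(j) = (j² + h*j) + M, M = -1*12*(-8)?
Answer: -3695674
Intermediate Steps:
h = -480
M = 96 (M = -12*(-8) = 96)
F(j) = 96 + j² - 480*j (F(j) = (j² - 480*j) + 96 = 96 + j² - 480*j)
F(-20*(-3 - 4)) - 3648170 = (96 + (-20*(-3 - 4))² - (-9600)*(-3 - 4)) - 3648170 = (96 + (-20*(-7))² - (-9600)*(-7)) - 3648170 = (96 + 140² - 480*140) - 3648170 = (96 + 19600 - 67200) - 3648170 = -47504 - 3648170 = -3695674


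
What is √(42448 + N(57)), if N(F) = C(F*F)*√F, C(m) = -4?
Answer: 2*√(10612 - √57) ≈ 205.96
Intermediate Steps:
N(F) = -4*√F
√(42448 + N(57)) = √(42448 - 4*√57)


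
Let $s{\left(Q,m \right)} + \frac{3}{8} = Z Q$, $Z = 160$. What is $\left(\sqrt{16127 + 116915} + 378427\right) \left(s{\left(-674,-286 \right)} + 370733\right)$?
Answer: $\frac{795885339207}{8} + \frac{2103141 \sqrt{133042}}{8} \approx 9.9582 \cdot 10^{10}$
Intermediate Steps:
$s{\left(Q,m \right)} = - \frac{3}{8} + 160 Q$
$\left(\sqrt{16127 + 116915} + 378427\right) \left(s{\left(-674,-286 \right)} + 370733\right) = \left(\sqrt{16127 + 116915} + 378427\right) \left(\left(- \frac{3}{8} + 160 \left(-674\right)\right) + 370733\right) = \left(\sqrt{133042} + 378427\right) \left(\left(- \frac{3}{8} - 107840\right) + 370733\right) = \left(378427 + \sqrt{133042}\right) \left(- \frac{862723}{8} + 370733\right) = \left(378427 + \sqrt{133042}\right) \frac{2103141}{8} = \frac{795885339207}{8} + \frac{2103141 \sqrt{133042}}{8}$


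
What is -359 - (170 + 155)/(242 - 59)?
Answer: -66022/183 ≈ -360.78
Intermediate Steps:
-359 - (170 + 155)/(242 - 59) = -359 - 325/183 = -66022/183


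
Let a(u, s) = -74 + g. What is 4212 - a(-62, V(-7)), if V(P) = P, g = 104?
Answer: 4182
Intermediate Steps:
a(u, s) = 30 (a(u, s) = -74 + 104 = 30)
4212 - a(-62, V(-7)) = 4212 - 1*30 = 4212 - 30 = 4182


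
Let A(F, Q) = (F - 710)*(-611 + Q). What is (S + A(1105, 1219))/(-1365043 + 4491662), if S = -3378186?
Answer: -3138026/3126619 ≈ -1.0036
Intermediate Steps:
A(F, Q) = (-710 + F)*(-611 + Q)
(S + A(1105, 1219))/(-1365043 + 4491662) = (-3378186 + (433810 - 710*1219 - 611*1105 + 1105*1219))/(-1365043 + 4491662) = (-3378186 + (433810 - 865490 - 675155 + 1346995))/3126619 = (-3378186 + 240160)*(1/3126619) = -3138026*1/3126619 = -3138026/3126619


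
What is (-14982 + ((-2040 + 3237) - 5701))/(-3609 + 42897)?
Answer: -9743/19644 ≈ -0.49598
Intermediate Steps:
(-14982 + ((-2040 + 3237) - 5701))/(-3609 + 42897) = (-14982 + (1197 - 5701))/39288 = (-14982 - 4504)*(1/39288) = -19486*1/39288 = -9743/19644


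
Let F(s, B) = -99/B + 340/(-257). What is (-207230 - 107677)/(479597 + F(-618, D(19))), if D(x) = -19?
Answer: -512563627/780630378 ≈ -0.65660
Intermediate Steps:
F(s, B) = -340/257 - 99/B (F(s, B) = -99/B + 340*(-1/257) = -99/B - 340/257 = -340/257 - 99/B)
(-207230 - 107677)/(479597 + F(-618, D(19))) = (-207230 - 107677)/(479597 + (-340/257 - 99/(-19))) = -314907/(479597 + (-340/257 - 99*(-1/19))) = -314907/(479597 + (-340/257 + 99/19)) = -314907/(479597 + 18983/4883) = -314907/2341891134/4883 = -314907*4883/2341891134 = -512563627/780630378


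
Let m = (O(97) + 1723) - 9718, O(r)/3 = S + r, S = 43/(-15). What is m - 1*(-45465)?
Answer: 188762/5 ≈ 37752.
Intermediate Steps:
S = -43/15 (S = 43*(-1/15) = -43/15 ≈ -2.8667)
O(r) = -43/5 + 3*r (O(r) = 3*(-43/15 + r) = -43/5 + 3*r)
m = -38563/5 (m = ((-43/5 + 3*97) + 1723) - 9718 = ((-43/5 + 291) + 1723) - 9718 = (1412/5 + 1723) - 9718 = 10027/5 - 9718 = -38563/5 ≈ -7712.6)
m - 1*(-45465) = -38563/5 - 1*(-45465) = -38563/5 + 45465 = 188762/5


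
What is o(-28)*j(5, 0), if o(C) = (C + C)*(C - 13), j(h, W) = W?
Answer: 0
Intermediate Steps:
o(C) = 2*C*(-13 + C) (o(C) = (2*C)*(-13 + C) = 2*C*(-13 + C))
o(-28)*j(5, 0) = (2*(-28)*(-13 - 28))*0 = (2*(-28)*(-41))*0 = 2296*0 = 0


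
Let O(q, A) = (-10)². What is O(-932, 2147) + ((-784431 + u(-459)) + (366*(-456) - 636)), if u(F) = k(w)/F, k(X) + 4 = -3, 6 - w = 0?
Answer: -436905110/459 ≈ -9.5186e+5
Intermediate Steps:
w = 6 (w = 6 - 1*0 = 6 + 0 = 6)
k(X) = -7 (k(X) = -4 - 3 = -7)
O(q, A) = 100
u(F) = -7/F
O(-932, 2147) + ((-784431 + u(-459)) + (366*(-456) - 636)) = 100 + ((-784431 - 7/(-459)) + (366*(-456) - 636)) = 100 + ((-784431 - 7*(-1/459)) + (-166896 - 636)) = 100 + ((-784431 + 7/459) - 167532) = 100 + (-360053822/459 - 167532) = 100 - 436951010/459 = -436905110/459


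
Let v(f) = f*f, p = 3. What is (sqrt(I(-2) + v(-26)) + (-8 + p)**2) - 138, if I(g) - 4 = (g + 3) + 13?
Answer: -113 + sqrt(694) ≈ -86.656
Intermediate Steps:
I(g) = 20 + g (I(g) = 4 + ((g + 3) + 13) = 4 + ((3 + g) + 13) = 4 + (16 + g) = 20 + g)
v(f) = f**2
(sqrt(I(-2) + v(-26)) + (-8 + p)**2) - 138 = (sqrt((20 - 2) + (-26)**2) + (-8 + 3)**2) - 138 = (sqrt(18 + 676) + (-5)**2) - 138 = (sqrt(694) + 25) - 138 = (25 + sqrt(694)) - 138 = -113 + sqrt(694)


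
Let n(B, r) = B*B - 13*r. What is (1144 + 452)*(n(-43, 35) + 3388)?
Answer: 7632072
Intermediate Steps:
n(B, r) = B² - 13*r
(1144 + 452)*(n(-43, 35) + 3388) = (1144 + 452)*(((-43)² - 13*35) + 3388) = 1596*((1849 - 455) + 3388) = 1596*(1394 + 3388) = 1596*4782 = 7632072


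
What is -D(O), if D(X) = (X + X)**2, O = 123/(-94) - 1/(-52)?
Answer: -9928801/1493284 ≈ -6.6490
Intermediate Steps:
O = -3151/2444 (O = 123*(-1/94) - 1*(-1/52) = -123/94 + 1/52 = -3151/2444 ≈ -1.2893)
D(X) = 4*X**2 (D(X) = (2*X)**2 = 4*X**2)
-D(O) = -4*(-3151/2444)**2 = -4*9928801/5973136 = -1*9928801/1493284 = -9928801/1493284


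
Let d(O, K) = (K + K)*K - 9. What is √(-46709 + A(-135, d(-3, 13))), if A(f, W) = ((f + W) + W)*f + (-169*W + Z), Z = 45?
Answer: I*√172870 ≈ 415.78*I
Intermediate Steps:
d(O, K) = -9 + 2*K² (d(O, K) = (2*K)*K - 9 = 2*K² - 9 = -9 + 2*K²)
A(f, W) = 45 - 169*W + f*(f + 2*W) (A(f, W) = ((f + W) + W)*f + (-169*W + 45) = ((W + f) + W)*f + (45 - 169*W) = (f + 2*W)*f + (45 - 169*W) = f*(f + 2*W) + (45 - 169*W) = 45 - 169*W + f*(f + 2*W))
√(-46709 + A(-135, d(-3, 13))) = √(-46709 + (45 + (-135)² - 169*(-9 + 2*13²) + 2*(-9 + 2*13²)*(-135))) = √(-46709 + (45 + 18225 - 169*(-9 + 2*169) + 2*(-9 + 2*169)*(-135))) = √(-46709 + (45 + 18225 - 169*(-9 + 338) + 2*(-9 + 338)*(-135))) = √(-46709 + (45 + 18225 - 169*329 + 2*329*(-135))) = √(-46709 + (45 + 18225 - 55601 - 88830)) = √(-46709 - 126161) = √(-172870) = I*√172870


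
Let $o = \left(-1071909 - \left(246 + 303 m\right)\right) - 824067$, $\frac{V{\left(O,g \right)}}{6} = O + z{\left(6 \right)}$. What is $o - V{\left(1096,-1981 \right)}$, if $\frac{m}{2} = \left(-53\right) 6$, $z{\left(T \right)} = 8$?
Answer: $-1710138$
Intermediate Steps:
$m = -636$ ($m = 2 \left(\left(-53\right) 6\right) = 2 \left(-318\right) = -636$)
$V{\left(O,g \right)} = 48 + 6 O$ ($V{\left(O,g \right)} = 6 \left(O + 8\right) = 6 \left(8 + O\right) = 48 + 6 O$)
$o = -1703514$ ($o = \left(-1071909 - -192462\right) - 824067 = \left(-1071909 + \left(192708 - 246\right)\right) - 824067 = \left(-1071909 + 192462\right) - 824067 = -879447 - 824067 = -1703514$)
$o - V{\left(1096,-1981 \right)} = -1703514 - \left(48 + 6 \cdot 1096\right) = -1703514 - \left(48 + 6576\right) = -1703514 - 6624 = -1710138$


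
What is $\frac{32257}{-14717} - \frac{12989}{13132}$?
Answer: $- \frac{614758037}{193263644} \approx -3.1809$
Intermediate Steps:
$\frac{32257}{-14717} - \frac{12989}{13132} = 32257 \left(- \frac{1}{14717}\right) - \frac{12989}{13132} = - \frac{32257}{14717} - \frac{12989}{13132} = - \frac{614758037}{193263644}$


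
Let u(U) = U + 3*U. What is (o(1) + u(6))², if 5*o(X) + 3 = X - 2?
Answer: 13456/25 ≈ 538.24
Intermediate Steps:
u(U) = 4*U
o(X) = -1 + X/5 (o(X) = -⅗ + (X - 2)/5 = -⅗ + (-2 + X)/5 = -⅗ + (-⅖ + X/5) = -1 + X/5)
(o(1) + u(6))² = ((-1 + (⅕)*1) + 4*6)² = ((-1 + ⅕) + 24)² = (-⅘ + 24)² = (116/5)² = 13456/25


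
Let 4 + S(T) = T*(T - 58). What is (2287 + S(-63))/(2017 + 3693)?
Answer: 4953/2855 ≈ 1.7349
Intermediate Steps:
S(T) = -4 + T*(-58 + T) (S(T) = -4 + T*(T - 58) = -4 + T*(-58 + T))
(2287 + S(-63))/(2017 + 3693) = (2287 + (-4 + (-63)**2 - 58*(-63)))/(2017 + 3693) = (2287 + (-4 + 3969 + 3654))/5710 = (2287 + 7619)*(1/5710) = 9906*(1/5710) = 4953/2855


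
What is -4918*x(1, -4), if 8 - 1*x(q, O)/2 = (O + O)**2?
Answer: 550816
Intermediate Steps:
x(q, O) = 16 - 8*O**2 (x(q, O) = 16 - 2*(O + O)**2 = 16 - 2*4*O**2 = 16 - 8*O**2)
-4918*x(1, -4) = -4918*(16 - 8*(-4)**2) = -4918*(16 - 8*16) = -4918*(16 - 128) = -4918*(-112) = -1*(-550816) = 550816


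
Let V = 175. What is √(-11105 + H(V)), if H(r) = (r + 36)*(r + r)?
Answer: √62745 ≈ 250.49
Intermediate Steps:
H(r) = 2*r*(36 + r) (H(r) = (36 + r)*(2*r) = 2*r*(36 + r))
√(-11105 + H(V)) = √(-11105 + 2*175*(36 + 175)) = √(-11105 + 2*175*211) = √(-11105 + 73850) = √62745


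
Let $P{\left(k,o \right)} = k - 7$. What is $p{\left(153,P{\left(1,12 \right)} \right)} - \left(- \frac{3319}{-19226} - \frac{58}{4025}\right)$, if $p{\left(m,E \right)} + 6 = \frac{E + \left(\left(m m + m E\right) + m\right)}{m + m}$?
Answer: $\frac{267668144333}{3946617150} \approx 67.822$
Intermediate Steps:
$P{\left(k,o \right)} = -7 + k$ ($P{\left(k,o \right)} = k - 7 = -7 + k$)
$p{\left(m,E \right)} = -6 + \frac{E + m + m^{2} + E m}{2 m}$ ($p{\left(m,E \right)} = -6 + \frac{E + \left(\left(m m + m E\right) + m\right)}{m + m} = -6 + \frac{E + \left(\left(m^{2} + E m\right) + m\right)}{2 m} = -6 + \left(E + \left(m + m^{2} + E m\right)\right) \frac{1}{2 m} = -6 + \left(E + m + m^{2} + E m\right) \frac{1}{2 m} = -6 + \frac{E + m + m^{2} + E m}{2 m}$)
$p{\left(153,P{\left(1,12 \right)} \right)} - \left(- \frac{3319}{-19226} - \frac{58}{4025}\right) = \frac{\left(-7 + 1\right) + 153 \left(-11 + \left(-7 + 1\right) + 153\right)}{2 \cdot 153} - \left(- \frac{3319}{-19226} - \frac{58}{4025}\right) = \frac{1}{2} \cdot \frac{1}{153} \left(-6 + 153 \left(-11 - 6 + 153\right)\right) - \left(\left(-3319\right) \left(- \frac{1}{19226}\right) - \frac{58}{4025}\right) = \frac{1}{2} \cdot \frac{1}{153} \left(-6 + 153 \cdot 136\right) - \left(\frac{3319}{19226} - \frac{58}{4025}\right) = \frac{1}{2} \cdot \frac{1}{153} \left(-6 + 20808\right) - \frac{12243867}{77384650} = \frac{1}{2} \cdot \frac{1}{153} \cdot 20802 - \frac{12243867}{77384650} = \frac{3467}{51} - \frac{12243867}{77384650} = \frac{267668144333}{3946617150}$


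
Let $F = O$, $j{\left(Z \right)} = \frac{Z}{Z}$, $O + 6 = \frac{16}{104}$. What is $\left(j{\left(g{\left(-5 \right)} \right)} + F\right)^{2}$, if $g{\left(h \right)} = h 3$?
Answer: $\frac{3969}{169} \approx 23.485$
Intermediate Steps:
$O = - \frac{76}{13}$ ($O = -6 + \frac{16}{104} = -6 + 16 \cdot \frac{1}{104} = -6 + \frac{2}{13} = - \frac{76}{13} \approx -5.8462$)
$g{\left(h \right)} = 3 h$
$j{\left(Z \right)} = 1$
$F = - \frac{76}{13} \approx -5.8462$
$\left(j{\left(g{\left(-5 \right)} \right)} + F\right)^{2} = \left(1 - \frac{76}{13}\right)^{2} = \left(- \frac{63}{13}\right)^{2} = \frac{3969}{169}$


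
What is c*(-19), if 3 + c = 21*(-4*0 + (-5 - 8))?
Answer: 5244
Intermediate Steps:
c = -276 (c = -3 + 21*(-4*0 + (-5 - 8)) = -3 + 21*(0 - 13) = -3 + 21*(-13) = -3 - 273 = -276)
c*(-19) = -276*(-19) = 5244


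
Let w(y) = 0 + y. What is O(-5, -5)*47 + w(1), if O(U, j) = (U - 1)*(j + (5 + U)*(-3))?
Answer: 1411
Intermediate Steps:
O(U, j) = (-1 + U)*(-15 + j - 3*U) (O(U, j) = (-1 + U)*(j + (-15 - 3*U)) = (-1 + U)*(-15 + j - 3*U))
w(y) = y
O(-5, -5)*47 + w(1) = (15 - 1*(-5) - 12*(-5) - 3*(-5)² - 5*(-5))*47 + 1 = (15 + 5 + 60 - 3*25 + 25)*47 + 1 = (15 + 5 + 60 - 75 + 25)*47 + 1 = 30*47 + 1 = 1410 + 1 = 1411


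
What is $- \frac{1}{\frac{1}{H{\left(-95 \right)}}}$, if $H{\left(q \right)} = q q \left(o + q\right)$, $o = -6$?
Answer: $911525$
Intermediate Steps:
$H{\left(q \right)} = q^{2} \left(-6 + q\right)$ ($H{\left(q \right)} = q q \left(-6 + q\right) = q^{2} \left(-6 + q\right)$)
$- \frac{1}{\frac{1}{H{\left(-95 \right)}}} = - \frac{1}{\frac{1}{\left(-95\right)^{2} \left(-6 - 95\right)}} = - \frac{1}{\frac{1}{9025 \left(-101\right)}} = - \frac{1}{\frac{1}{-911525}} = - \frac{1}{- \frac{1}{911525}} = \left(-1\right) \left(-911525\right) = 911525$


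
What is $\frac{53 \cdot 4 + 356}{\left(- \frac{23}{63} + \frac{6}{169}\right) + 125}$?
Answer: $\frac{3023748}{663683} \approx 4.556$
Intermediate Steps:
$\frac{53 \cdot 4 + 356}{\left(- \frac{23}{63} + \frac{6}{169}\right) + 125} = \frac{212 + 356}{\left(\left(-23\right) \frac{1}{63} + 6 \cdot \frac{1}{169}\right) + 125} = \frac{568}{\left(- \frac{23}{63} + \frac{6}{169}\right) + 125} = \frac{568}{- \frac{3509}{10647} + 125} = \frac{568}{\frac{1327366}{10647}} = 568 \cdot \frac{10647}{1327366} = \frac{3023748}{663683}$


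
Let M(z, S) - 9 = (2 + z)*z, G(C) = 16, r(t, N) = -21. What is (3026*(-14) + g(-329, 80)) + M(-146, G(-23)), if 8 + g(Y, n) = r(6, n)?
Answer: -21360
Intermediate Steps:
g(Y, n) = -29 (g(Y, n) = -8 - 21 = -29)
M(z, S) = 9 + z*(2 + z) (M(z, S) = 9 + (2 + z)*z = 9 + z*(2 + z))
(3026*(-14) + g(-329, 80)) + M(-146, G(-23)) = (3026*(-14) - 29) + (9 + (-146)² + 2*(-146)) = (-42364 - 29) + (9 + 21316 - 292) = -42393 + 21033 = -21360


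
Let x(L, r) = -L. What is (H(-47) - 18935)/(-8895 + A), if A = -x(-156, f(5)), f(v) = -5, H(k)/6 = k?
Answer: 19217/9051 ≈ 2.1232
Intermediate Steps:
H(k) = 6*k
A = -156 (A = -(-1)*(-156) = -1*156 = -156)
(H(-47) - 18935)/(-8895 + A) = (6*(-47) - 18935)/(-8895 - 156) = (-282 - 18935)/(-9051) = -19217*(-1/9051) = 19217/9051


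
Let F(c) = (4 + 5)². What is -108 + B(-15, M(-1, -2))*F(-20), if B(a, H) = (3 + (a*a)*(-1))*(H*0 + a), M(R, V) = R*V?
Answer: 269622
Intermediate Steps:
F(c) = 81 (F(c) = 9² = 81)
B(a, H) = a*(3 - a²) (B(a, H) = (3 + a²*(-1))*(0 + a) = (3 - a²)*a = a*(3 - a²))
-108 + B(-15, M(-1, -2))*F(-20) = -108 - 15*(3 - 1*(-15)²)*81 = -108 - 15*(3 - 1*225)*81 = -108 - 15*(3 - 225)*81 = -108 - 15*(-222)*81 = -108 + 3330*81 = -108 + 269730 = 269622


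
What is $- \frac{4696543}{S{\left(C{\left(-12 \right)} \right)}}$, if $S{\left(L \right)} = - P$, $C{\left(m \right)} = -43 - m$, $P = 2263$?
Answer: $\frac{4696543}{2263} \approx 2075.4$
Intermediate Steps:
$S{\left(L \right)} = -2263$ ($S{\left(L \right)} = \left(-1\right) 2263 = -2263$)
$- \frac{4696543}{S{\left(C{\left(-12 \right)} \right)}} = - \frac{4696543}{-2263} = \left(-4696543\right) \left(- \frac{1}{2263}\right) = \frac{4696543}{2263}$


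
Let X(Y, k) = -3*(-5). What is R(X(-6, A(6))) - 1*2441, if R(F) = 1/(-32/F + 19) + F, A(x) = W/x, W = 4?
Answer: -613763/253 ≈ -2425.9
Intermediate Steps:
A(x) = 4/x
X(Y, k) = 15
R(F) = F + 1/(19 - 32/F) (R(F) = 1/(19 - 32/F) + F = F + 1/(19 - 32/F))
R(X(-6, A(6))) - 1*2441 = 15*(-31 + 19*15)/(-32 + 19*15) - 1*2441 = 15*(-31 + 285)/(-32 + 285) - 2441 = 15*254/253 - 2441 = 15*(1/253)*254 - 2441 = 3810/253 - 2441 = -613763/253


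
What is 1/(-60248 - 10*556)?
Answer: -1/65808 ≈ -1.5196e-5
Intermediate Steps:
1/(-60248 - 10*556) = 1/(-60248 - 5560) = 1/(-65808) = -1/65808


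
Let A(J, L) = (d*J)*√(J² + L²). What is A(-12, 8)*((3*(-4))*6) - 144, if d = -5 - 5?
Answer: -144 - 34560*√13 ≈ -1.2475e+5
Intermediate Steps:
d = -10
A(J, L) = -10*J*√(J² + L²) (A(J, L) = (-10*J)*√(J² + L²) = -10*J*√(J² + L²))
A(-12, 8)*((3*(-4))*6) - 144 = (-10*(-12)*√((-12)² + 8²))*((3*(-4))*6) - 144 = (-10*(-12)*√(144 + 64))*(-12*6) - 144 = -10*(-12)*√208*(-72) - 144 = -10*(-12)*4*√13*(-72) - 144 = (480*√13)*(-72) - 144 = -34560*√13 - 144 = -144 - 34560*√13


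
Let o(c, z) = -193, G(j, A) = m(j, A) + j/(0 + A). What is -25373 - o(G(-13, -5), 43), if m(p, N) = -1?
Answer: -25180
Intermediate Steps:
G(j, A) = -1 + j/A (G(j, A) = -1 + j/(0 + A) = -1 + j/A)
-25373 - o(G(-13, -5), 43) = -25373 - 1*(-193) = -25373 + 193 = -25180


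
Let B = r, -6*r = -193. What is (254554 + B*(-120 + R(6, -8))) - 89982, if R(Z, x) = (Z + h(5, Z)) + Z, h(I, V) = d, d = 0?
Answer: 161098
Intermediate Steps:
h(I, V) = 0
r = 193/6 (r = -1/6*(-193) = 193/6 ≈ 32.167)
R(Z, x) = 2*Z (R(Z, x) = (Z + 0) + Z = Z + Z = 2*Z)
B = 193/6 ≈ 32.167
(254554 + B*(-120 + R(6, -8))) - 89982 = (254554 + 193*(-120 + 2*6)/6) - 89982 = (254554 + 193*(-120 + 12)/6) - 89982 = (254554 + (193/6)*(-108)) - 89982 = (254554 - 3474) - 89982 = 251080 - 89982 = 161098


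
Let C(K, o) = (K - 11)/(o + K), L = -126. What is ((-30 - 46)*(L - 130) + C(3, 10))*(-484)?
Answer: -122413280/13 ≈ -9.4164e+6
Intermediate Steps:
C(K, o) = (-11 + K)/(K + o)
((-30 - 46)*(L - 130) + C(3, 10))*(-484) = ((-30 - 46)*(-126 - 130) + (-11 + 3)/(3 + 10))*(-484) = (-76*(-256) - 8/13)*(-484) = (19456 + (1/13)*(-8))*(-484) = (19456 - 8/13)*(-484) = (252920/13)*(-484) = -122413280/13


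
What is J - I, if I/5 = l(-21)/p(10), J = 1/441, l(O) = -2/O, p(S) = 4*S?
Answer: -17/1764 ≈ -0.0096372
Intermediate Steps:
J = 1/441 ≈ 0.0022676
I = 1/84 (I = 5*((-2/(-21))/((4*10))) = 5*(-2*(-1/21)/40) = 5*((2/21)*(1/40)) = 5*(1/420) = 1/84 ≈ 0.011905)
J - I = 1/441 - 1*1/84 = 1/441 - 1/84 = -17/1764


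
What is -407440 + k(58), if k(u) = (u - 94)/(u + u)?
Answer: -11815769/29 ≈ -4.0744e+5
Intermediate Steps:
k(u) = (-94 + u)/(2*u) (k(u) = (-94 + u)/((2*u)) = (-94 + u)*(1/(2*u)) = (-94 + u)/(2*u))
-407440 + k(58) = -407440 + (½)*(-94 + 58)/58 = -407440 + (½)*(1/58)*(-36) = -407440 - 9/29 = -11815769/29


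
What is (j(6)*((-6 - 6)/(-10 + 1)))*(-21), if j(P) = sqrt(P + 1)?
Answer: -28*sqrt(7) ≈ -74.081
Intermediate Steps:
j(P) = sqrt(1 + P)
(j(6)*((-6 - 6)/(-10 + 1)))*(-21) = (sqrt(1 + 6)*((-6 - 6)/(-10 + 1)))*(-21) = (sqrt(7)*(-12/(-9)))*(-21) = (sqrt(7)*(-12*(-1/9)))*(-21) = (sqrt(7)*(4/3))*(-21) = (4*sqrt(7)/3)*(-21) = -28*sqrt(7)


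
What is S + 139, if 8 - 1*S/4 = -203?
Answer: 983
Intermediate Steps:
S = 844 (S = 32 - 4*(-203) = 32 + 812 = 844)
S + 139 = 844 + 139 = 983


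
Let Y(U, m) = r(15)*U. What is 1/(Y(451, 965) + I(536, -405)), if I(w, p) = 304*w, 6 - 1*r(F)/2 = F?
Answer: 1/154826 ≈ 6.4589e-6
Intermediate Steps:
r(F) = 12 - 2*F
Y(U, m) = -18*U (Y(U, m) = (12 - 2*15)*U = (12 - 30)*U = -18*U)
1/(Y(451, 965) + I(536, -405)) = 1/(-18*451 + 304*536) = 1/(-8118 + 162944) = 1/154826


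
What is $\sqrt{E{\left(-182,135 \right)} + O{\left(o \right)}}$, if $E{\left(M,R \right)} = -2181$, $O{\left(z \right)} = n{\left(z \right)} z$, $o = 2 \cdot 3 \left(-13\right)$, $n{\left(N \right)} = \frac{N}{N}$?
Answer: $3 i \sqrt{251} \approx 47.529 i$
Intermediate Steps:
$n{\left(N \right)} = 1$
$o = -78$ ($o = 6 \left(-13\right) = -78$)
$O{\left(z \right)} = z$ ($O{\left(z \right)} = 1 z = z$)
$\sqrt{E{\left(-182,135 \right)} + O{\left(o \right)}} = \sqrt{-2181 - 78} = \sqrt{-2259} = 3 i \sqrt{251}$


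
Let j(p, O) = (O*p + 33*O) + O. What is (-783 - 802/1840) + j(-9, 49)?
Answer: 406239/920 ≈ 441.56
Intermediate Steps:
j(p, O) = 34*O + O*p (j(p, O) = (33*O + O*p) + O = 34*O + O*p)
(-783 - 802/1840) + j(-9, 49) = (-783 - 802/1840) + 49*(34 - 9) = (-783 - 802/1840) + 49*25 = (-783 - 1*401/920) + 1225 = (-783 - 401/920) + 1225 = -720761/920 + 1225 = 406239/920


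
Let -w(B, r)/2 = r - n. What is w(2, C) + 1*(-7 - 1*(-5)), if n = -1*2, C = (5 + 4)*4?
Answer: -78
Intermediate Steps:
C = 36 (C = 9*4 = 36)
n = -2
w(B, r) = -4 - 2*r (w(B, r) = -2*(r - 1*(-2)) = -2*(r + 2) = -2*(2 + r) = -4 - 2*r)
w(2, C) + 1*(-7 - 1*(-5)) = (-4 - 2*36) + 1*(-7 - 1*(-5)) = (-4 - 72) + 1*(-7 + 5) = -76 + 1*(-2) = -76 - 2 = -78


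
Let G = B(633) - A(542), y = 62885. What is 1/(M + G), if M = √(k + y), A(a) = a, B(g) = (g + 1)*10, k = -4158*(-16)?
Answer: 5798/33487391 - √129413/33487391 ≈ 0.00016240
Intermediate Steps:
k = 66528
B(g) = 10 + 10*g (B(g) = (1 + g)*10 = 10 + 10*g)
G = 5798 (G = (10 + 10*633) - 1*542 = (10 + 6330) - 542 = 6340 - 542 = 5798)
M = √129413 (M = √(66528 + 62885) = √129413 ≈ 359.74)
1/(M + G) = 1/(√129413 + 5798) = 1/(5798 + √129413)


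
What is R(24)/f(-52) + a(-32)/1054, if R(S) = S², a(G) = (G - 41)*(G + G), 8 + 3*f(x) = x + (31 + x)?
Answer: -26720/1581 ≈ -16.901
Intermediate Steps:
f(x) = 23/3 + 2*x/3 (f(x) = -8/3 + (x + (31 + x))/3 = -8/3 + (31 + 2*x)/3 = -8/3 + (31/3 + 2*x/3) = 23/3 + 2*x/3)
a(G) = 2*G*(-41 + G) (a(G) = (-41 + G)*(2*G) = 2*G*(-41 + G))
R(24)/f(-52) + a(-32)/1054 = 24²/(23/3 + (⅔)*(-52)) + (2*(-32)*(-41 - 32))/1054 = 576/(23/3 - 104/3) + (2*(-32)*(-73))*(1/1054) = 576/(-27) + 4672*(1/1054) = 576*(-1/27) + 2336/527 = -64/3 + 2336/527 = -26720/1581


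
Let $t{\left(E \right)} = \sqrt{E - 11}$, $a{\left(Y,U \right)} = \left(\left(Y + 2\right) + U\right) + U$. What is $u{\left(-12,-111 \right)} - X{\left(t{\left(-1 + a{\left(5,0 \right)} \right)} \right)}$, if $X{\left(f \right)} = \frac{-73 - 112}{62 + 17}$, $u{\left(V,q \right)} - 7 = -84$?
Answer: $- \frac{5898}{79} \approx -74.658$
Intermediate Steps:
$u{\left(V,q \right)} = -77$ ($u{\left(V,q \right)} = 7 - 84 = -77$)
$a{\left(Y,U \right)} = 2 + Y + 2 U$ ($a{\left(Y,U \right)} = \left(\left(2 + Y\right) + U\right) + U = \left(2 + U + Y\right) + U = 2 + Y + 2 U$)
$t{\left(E \right)} = \sqrt{-11 + E}$
$X{\left(f \right)} = - \frac{185}{79}$
$u{\left(-12,-111 \right)} - X{\left(t{\left(-1 + a{\left(5,0 \right)} \right)} \right)} = -77 - - \frac{185}{79} = -77 + \frac{185}{79} = - \frac{5898}{79}$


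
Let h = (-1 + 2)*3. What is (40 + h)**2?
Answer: 1849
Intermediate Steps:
h = 3 (h = 1*3 = 3)
(40 + h)**2 = (40 + 3)**2 = 43**2 = 1849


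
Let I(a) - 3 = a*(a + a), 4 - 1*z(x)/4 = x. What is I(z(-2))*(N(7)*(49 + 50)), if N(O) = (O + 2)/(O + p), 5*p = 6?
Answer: 5145525/41 ≈ 1.2550e+5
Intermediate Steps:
p = 6/5 (p = (1/5)*6 = 6/5 ≈ 1.2000)
z(x) = 16 - 4*x
N(O) = (2 + O)/(6/5 + O) (N(O) = (O + 2)/(O + 6/5) = (2 + O)/(6/5 + O))
I(a) = 3 + 2*a**2 (I(a) = 3 + a*(a + a) = 3 + a*(2*a) = 3 + 2*a**2)
I(z(-2))*(N(7)*(49 + 50)) = (3 + 2*(16 - 4*(-2))**2)*((5*(2 + 7)/(6 + 5*7))*(49 + 50)) = (3 + 2*(16 + 8)**2)*((5*9/(6 + 35))*99) = (3 + 2*24**2)*((5*9/41)*99) = (3 + 2*576)*((5*(1/41)*9)*99) = (3 + 1152)*((45/41)*99) = 1155*(4455/41) = 5145525/41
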